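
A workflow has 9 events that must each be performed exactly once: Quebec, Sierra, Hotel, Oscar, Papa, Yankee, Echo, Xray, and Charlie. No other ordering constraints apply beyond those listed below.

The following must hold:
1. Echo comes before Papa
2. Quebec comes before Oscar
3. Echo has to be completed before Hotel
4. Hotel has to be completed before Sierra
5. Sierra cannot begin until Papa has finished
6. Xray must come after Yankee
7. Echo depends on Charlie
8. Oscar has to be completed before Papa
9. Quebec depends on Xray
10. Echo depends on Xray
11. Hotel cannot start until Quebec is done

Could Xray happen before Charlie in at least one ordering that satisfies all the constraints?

Yes

No chain of constraints runs from Charlie to Xray, so Charlie is not required to come first.
So a valid ordering placing Xray earlier than Charlie exists.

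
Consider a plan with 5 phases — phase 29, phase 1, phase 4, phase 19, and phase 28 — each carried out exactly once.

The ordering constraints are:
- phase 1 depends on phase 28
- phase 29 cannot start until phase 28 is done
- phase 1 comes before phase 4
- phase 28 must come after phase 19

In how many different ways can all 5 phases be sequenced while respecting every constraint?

3

Phase 19 is the only phase with nothing required before it, so every ordering starts there.
Counting all ways to extend the partial order to a total order gives 3.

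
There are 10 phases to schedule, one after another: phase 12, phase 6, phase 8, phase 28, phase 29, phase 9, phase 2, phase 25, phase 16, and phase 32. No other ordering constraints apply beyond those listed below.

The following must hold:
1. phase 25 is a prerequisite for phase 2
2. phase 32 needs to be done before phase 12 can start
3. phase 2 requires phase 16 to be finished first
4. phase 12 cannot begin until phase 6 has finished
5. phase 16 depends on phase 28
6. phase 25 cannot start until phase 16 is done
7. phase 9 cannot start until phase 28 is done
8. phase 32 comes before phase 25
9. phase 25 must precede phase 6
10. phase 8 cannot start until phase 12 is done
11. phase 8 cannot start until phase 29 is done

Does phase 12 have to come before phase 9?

No chain of constraints connects phase 12 to phase 9 in either direction.
There exist valid orderings with phase 9 before phase 12, so phase 12 is not required to come first.

No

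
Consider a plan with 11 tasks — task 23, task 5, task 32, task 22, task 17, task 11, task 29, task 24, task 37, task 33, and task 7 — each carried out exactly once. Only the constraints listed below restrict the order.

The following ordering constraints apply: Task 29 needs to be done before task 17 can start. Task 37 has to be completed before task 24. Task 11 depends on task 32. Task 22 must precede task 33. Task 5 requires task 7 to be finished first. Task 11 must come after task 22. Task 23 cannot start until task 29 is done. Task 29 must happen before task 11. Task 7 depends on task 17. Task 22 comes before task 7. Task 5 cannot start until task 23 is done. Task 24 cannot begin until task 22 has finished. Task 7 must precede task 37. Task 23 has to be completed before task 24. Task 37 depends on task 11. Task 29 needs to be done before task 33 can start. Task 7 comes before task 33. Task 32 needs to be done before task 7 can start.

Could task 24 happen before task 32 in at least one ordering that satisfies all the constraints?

No

Following task 32 → task 7 → task 37 → task 24, task 32 must precede task 24 in every valid ordering.
So no valid ordering can have task 24 before task 32.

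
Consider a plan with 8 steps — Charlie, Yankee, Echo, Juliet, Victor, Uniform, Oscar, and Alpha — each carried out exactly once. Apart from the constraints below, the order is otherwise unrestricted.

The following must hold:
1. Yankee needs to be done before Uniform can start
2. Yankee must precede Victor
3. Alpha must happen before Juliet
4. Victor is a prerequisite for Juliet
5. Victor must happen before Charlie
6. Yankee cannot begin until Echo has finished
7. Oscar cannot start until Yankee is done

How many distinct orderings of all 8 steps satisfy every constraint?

230

The steps with no prerequisites are Echo, Alpha; any of them can be placed first.
Enumerating by repeatedly choosing an available step (one whose prerequisites are all placed) gives 230 distinct complete orderings.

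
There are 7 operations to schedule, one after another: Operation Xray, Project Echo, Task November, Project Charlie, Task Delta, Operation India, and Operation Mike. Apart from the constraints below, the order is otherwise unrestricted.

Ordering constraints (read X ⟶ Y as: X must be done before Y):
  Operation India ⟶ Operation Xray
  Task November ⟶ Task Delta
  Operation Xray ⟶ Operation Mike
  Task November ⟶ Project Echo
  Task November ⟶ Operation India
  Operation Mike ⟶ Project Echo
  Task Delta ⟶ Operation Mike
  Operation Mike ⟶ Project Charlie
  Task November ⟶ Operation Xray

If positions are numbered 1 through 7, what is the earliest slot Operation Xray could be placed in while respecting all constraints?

Working backwards through the constraints from Operation Xray, its full set of required predecessors is Task November, Operation India — 2 of them.
So at minimum 2 operations come before Operation Xray, putting Operation Xray no earlier than position 3. That position is achievable by scheduling exactly those predecessors first.

3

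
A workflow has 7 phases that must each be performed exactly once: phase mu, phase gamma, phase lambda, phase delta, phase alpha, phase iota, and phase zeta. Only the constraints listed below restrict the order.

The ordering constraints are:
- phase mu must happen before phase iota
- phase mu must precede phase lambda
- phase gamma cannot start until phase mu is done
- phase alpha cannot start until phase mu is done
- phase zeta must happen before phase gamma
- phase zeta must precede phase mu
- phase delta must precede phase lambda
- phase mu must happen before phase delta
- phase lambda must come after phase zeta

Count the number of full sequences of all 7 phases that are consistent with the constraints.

Only phase zeta has no prerequisites, so it must go first.
Systematically extending each partial ordering one phase at a time and counting, there are 60 complete orderings.

60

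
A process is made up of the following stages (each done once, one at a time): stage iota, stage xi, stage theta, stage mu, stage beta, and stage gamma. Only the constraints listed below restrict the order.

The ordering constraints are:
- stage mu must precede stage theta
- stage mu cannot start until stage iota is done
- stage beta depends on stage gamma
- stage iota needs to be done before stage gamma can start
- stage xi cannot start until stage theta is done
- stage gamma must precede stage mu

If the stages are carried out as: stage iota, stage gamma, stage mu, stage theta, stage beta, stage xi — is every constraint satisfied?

Yes

Checking each listed constraint against this order: for instance, stage gamma is in position 2 and stage beta in position 5, so that constraint holds — and the remaining constraints check out the same way.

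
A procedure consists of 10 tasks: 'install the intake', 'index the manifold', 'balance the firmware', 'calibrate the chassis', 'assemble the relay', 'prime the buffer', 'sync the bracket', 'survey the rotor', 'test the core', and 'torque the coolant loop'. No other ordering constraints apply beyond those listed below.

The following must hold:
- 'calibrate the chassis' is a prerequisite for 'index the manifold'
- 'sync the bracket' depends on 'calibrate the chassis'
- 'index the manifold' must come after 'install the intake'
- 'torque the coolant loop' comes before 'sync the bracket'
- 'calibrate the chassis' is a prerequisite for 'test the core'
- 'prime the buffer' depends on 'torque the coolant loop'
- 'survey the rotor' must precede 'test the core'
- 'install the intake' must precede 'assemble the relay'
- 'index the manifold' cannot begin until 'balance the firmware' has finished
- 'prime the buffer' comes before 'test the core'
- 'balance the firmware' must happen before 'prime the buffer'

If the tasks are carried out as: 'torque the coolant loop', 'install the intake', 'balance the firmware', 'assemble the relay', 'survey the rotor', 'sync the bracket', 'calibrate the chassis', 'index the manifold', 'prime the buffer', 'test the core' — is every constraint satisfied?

Here 'calibrate the chassis' comes after 'sync the bracket'.
But one of the constraints requires 'calibrate the chassis' before 'sync the bracket', so this ordering violates it.

No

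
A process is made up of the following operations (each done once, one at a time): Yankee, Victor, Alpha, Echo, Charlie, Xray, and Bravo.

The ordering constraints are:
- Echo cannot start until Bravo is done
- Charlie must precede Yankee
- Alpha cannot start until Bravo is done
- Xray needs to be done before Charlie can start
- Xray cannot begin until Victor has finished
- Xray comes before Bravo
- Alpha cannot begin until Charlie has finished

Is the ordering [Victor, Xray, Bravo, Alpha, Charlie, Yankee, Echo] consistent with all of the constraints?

Here Charlie comes after Alpha.
But one of the constraints requires Charlie before Alpha, so this ordering violates it.

No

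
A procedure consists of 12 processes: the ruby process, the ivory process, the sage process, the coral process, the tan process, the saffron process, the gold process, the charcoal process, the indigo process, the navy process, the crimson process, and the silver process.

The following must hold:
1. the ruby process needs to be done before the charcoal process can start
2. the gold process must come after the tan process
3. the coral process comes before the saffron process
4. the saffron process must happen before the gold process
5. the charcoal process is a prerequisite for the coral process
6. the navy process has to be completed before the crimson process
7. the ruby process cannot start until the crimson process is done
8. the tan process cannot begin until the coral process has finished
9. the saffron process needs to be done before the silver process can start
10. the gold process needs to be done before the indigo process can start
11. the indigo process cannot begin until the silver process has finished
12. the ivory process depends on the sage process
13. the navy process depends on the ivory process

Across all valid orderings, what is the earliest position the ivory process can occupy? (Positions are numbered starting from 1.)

The only process forced before the ivory process (directly or transitively) is the sage process.
With 1 mandatory predecessor, the earliest the ivory process can sit is position 1+1 = 2, and placing just that one first achieves it.

2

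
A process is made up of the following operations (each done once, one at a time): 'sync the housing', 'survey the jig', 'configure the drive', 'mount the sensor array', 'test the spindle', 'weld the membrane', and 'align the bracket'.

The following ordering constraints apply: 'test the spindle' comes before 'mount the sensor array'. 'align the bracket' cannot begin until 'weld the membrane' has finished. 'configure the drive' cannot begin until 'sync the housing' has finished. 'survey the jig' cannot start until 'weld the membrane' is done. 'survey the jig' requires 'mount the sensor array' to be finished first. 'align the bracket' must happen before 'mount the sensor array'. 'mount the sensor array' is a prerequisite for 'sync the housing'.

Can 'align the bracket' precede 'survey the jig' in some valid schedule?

Yes

The constraints force 'align the bracket' before 'survey the jig', so yes — every valid ordering has 'align the bracket' earlier.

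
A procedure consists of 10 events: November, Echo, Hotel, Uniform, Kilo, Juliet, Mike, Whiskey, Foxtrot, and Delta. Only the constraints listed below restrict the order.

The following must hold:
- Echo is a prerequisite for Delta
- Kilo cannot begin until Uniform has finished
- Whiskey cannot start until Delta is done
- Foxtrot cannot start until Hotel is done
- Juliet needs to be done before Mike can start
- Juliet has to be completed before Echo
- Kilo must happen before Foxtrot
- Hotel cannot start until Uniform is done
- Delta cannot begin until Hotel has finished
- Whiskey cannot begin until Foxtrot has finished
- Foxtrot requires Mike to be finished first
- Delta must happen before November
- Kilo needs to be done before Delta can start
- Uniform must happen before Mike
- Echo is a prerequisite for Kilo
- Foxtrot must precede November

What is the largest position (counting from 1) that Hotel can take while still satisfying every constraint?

The events that are forced after Hotel, directly or by a chain of constraints, are November, Whiskey, Foxtrot, Delta. That's 4 events.
With 4 mandatory successors out of 10 events total, the latest slot for Hotel is 10−4 = 6, and it's reachable by doing all non-successors before Hotel.

6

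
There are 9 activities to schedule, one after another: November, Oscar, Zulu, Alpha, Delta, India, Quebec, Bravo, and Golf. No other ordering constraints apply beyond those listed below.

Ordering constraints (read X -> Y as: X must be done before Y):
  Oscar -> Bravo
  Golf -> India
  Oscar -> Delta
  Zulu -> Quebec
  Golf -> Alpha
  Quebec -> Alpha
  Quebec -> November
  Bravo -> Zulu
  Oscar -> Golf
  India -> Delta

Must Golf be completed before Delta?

Yes

There is a constraint chain Golf → India → Delta.
That forces Golf before Delta in every valid schedule.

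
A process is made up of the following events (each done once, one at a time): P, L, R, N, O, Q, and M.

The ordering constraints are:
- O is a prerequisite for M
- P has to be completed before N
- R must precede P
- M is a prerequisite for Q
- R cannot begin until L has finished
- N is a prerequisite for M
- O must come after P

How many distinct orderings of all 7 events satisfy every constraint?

L is the only event with nothing required before it, so every ordering starts there.
Systematically extending each partial ordering one event at a time and counting, there are 2 complete orderings.

2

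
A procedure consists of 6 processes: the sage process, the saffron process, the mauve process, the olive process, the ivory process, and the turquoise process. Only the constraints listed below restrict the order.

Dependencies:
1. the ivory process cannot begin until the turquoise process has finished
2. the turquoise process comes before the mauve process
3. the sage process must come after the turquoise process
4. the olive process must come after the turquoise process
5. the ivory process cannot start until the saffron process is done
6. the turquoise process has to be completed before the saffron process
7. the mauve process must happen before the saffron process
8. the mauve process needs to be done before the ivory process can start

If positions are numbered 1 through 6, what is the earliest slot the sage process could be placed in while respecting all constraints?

2

Working backwards through the constraints from the sage process, its only required predecessor is the turquoise process.
So at minimum 1 process comes before the sage process, putting the sage process no earlier than position 2. That position is achievable by scheduling exactly that predecessor first.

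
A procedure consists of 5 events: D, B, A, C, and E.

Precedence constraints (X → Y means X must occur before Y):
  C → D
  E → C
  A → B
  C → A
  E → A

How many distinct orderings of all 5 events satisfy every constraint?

3

E is the only event with nothing required before it, so every ordering starts there.
Systematically extending each partial ordering one event at a time and counting, there are 3 complete orderings.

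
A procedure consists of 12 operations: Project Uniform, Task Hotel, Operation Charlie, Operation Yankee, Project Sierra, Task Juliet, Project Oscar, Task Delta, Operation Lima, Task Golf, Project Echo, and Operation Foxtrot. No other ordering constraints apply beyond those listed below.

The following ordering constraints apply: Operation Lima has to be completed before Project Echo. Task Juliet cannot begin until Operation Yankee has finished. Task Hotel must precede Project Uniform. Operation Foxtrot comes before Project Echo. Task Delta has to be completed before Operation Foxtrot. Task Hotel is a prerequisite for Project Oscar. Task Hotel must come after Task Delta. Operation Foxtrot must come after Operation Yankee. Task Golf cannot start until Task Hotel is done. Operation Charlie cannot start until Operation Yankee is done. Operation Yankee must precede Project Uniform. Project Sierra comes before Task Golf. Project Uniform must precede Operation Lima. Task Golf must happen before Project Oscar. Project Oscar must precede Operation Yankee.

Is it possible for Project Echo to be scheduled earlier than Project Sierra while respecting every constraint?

The constraints give a chain Project Sierra → Task Golf → Project Oscar → Operation Yankee → Operation Foxtrot → Project Echo, which forces Project Sierra before Project Echo.
So no valid ordering can have Project Echo before Project Sierra.

No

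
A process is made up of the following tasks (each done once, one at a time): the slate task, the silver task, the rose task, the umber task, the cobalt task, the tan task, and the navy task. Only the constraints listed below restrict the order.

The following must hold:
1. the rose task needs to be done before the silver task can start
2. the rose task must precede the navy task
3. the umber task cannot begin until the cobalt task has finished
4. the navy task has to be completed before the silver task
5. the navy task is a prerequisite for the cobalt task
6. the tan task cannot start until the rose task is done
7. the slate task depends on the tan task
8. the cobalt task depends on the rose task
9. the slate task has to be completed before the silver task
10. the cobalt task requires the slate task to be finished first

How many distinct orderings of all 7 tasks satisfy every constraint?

9

The rose task is the only task with nothing required before it, so every ordering starts there.
Systematically extending each partial ordering one task at a time and counting, there are 9 complete orderings.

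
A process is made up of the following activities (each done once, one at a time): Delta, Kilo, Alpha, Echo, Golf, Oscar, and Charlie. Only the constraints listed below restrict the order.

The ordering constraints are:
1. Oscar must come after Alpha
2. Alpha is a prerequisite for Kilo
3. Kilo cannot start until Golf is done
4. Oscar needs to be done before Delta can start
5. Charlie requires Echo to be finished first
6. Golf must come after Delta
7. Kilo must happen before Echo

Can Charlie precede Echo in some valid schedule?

No

There is a dependency chain Echo → Charlie, so Charlie always comes after Echo.
Hence Charlie can never be scheduled before Echo.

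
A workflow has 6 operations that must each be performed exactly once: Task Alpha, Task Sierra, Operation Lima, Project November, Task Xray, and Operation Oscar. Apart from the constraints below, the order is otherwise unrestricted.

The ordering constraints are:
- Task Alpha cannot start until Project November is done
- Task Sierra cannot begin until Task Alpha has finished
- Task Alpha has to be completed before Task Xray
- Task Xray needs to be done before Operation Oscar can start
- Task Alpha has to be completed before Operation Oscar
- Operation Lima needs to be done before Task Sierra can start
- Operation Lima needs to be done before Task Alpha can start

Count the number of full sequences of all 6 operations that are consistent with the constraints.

The operations with no prerequisites are Operation Lima, Project November; any of them can be placed first.
Systematically extending each partial ordering one operation at a time and counting, there are 6 complete orderings.

6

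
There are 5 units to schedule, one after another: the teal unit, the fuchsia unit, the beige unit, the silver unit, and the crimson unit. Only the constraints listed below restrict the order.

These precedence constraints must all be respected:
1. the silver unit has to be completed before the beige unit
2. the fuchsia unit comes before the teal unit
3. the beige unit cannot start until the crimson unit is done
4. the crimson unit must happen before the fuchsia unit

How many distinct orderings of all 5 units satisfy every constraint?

9

The units with no prerequisites are the silver unit, the crimson unit; any of them can be placed first.
Counting all ways to extend the partial order to a total order gives 9.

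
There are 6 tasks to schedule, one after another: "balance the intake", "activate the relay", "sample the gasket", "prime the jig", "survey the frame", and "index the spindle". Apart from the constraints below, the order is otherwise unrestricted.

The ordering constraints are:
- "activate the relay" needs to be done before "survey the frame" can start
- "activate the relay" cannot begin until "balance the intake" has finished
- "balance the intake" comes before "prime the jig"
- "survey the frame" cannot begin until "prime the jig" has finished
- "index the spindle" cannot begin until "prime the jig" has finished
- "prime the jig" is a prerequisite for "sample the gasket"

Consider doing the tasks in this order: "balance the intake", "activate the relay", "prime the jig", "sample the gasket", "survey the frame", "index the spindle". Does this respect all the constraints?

Going through the constraints one by one, each required predecessor appears earlier in the sequence than its dependent — e.g. "prime the jig" (position 3) is before "index the spindle" (position 6), as required.

Yes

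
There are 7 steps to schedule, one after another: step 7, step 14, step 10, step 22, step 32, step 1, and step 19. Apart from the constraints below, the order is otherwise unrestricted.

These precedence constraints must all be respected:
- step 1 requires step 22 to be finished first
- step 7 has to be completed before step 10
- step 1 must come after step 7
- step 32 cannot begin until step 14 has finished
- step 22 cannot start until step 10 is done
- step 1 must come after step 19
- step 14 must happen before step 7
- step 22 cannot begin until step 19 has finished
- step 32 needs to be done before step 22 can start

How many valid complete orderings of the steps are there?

15

2 steps have no prerequisites (step 14, step 19), so any of them could come first.
Enumerating by repeatedly choosing an available step (one whose prerequisites are all placed) gives 15 distinct complete orderings.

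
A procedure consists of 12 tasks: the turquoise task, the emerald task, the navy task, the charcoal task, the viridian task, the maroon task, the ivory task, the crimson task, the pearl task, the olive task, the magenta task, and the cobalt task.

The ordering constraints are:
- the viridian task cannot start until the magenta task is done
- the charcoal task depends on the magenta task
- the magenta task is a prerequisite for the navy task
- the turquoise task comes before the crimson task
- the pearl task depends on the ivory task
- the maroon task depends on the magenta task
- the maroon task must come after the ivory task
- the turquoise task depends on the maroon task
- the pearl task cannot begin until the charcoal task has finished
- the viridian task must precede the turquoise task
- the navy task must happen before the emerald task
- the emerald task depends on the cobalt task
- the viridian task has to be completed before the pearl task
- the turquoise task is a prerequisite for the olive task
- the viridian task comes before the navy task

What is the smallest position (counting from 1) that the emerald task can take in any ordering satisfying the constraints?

Working backwards through the constraints from the emerald task, its full set of required predecessors is the navy task, the viridian task, the magenta task, the cobalt task — 4 of them.
With 4 mandatory predecessors, the earliest the emerald task can sit is position 4+1 = 5, and placing just those 4 first achieves it.

5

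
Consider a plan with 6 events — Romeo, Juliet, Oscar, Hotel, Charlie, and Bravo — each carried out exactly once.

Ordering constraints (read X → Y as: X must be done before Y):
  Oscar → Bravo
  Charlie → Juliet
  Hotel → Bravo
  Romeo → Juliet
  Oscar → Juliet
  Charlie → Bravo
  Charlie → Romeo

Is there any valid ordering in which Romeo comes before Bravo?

Nothing in the constraints forces Bravo before Romeo — there is no chain from Bravo to Romeo.
That means at least one valid schedule has Romeo before Bravo.

Yes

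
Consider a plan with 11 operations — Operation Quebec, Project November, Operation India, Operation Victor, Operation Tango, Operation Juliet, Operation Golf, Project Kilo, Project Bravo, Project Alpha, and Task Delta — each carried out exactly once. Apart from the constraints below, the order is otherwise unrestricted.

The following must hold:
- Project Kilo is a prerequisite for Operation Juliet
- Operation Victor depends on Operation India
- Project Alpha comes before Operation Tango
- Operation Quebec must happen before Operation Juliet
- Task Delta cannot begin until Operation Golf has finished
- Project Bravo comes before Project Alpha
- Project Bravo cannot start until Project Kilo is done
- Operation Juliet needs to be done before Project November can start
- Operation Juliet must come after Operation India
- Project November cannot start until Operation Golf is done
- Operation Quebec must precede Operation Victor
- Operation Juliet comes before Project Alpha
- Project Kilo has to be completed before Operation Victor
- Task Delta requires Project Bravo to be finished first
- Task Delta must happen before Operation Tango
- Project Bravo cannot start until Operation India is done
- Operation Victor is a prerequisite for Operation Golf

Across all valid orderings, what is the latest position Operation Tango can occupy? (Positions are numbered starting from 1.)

Operation Tango has no required successors, so nothing stops it from going last (position 11).

11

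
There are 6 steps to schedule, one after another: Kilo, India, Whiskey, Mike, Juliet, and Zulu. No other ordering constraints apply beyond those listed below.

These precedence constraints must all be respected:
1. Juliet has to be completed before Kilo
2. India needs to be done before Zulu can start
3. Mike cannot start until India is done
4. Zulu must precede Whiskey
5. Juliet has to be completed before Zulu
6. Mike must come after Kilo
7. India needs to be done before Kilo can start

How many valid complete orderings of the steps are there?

12

The steps with no prerequisites are India, Juliet; any of them can be placed first.
Enumerating by repeatedly choosing an available step (one whose prerequisites are all placed) gives 12 distinct complete orderings.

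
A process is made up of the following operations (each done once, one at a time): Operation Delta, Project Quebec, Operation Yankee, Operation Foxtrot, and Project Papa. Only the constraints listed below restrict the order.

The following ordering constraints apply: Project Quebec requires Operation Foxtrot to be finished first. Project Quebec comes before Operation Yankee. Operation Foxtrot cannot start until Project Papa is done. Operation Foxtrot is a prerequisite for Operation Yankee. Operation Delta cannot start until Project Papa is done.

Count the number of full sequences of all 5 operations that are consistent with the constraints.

4

Only Project Papa has no prerequisites, so it must go first.
Enumerating by repeatedly choosing an available operation (one whose prerequisites are all placed) gives 4 distinct complete orderings.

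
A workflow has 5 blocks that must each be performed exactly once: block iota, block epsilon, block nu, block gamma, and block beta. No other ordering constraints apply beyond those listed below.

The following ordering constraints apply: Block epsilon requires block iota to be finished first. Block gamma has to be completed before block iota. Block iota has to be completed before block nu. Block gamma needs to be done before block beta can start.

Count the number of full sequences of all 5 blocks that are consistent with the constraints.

8

Block gamma is the only block with nothing required before it, so every ordering starts there.
Enumerating by repeatedly choosing an available block (one whose prerequisites are all placed) gives 8 distinct complete orderings.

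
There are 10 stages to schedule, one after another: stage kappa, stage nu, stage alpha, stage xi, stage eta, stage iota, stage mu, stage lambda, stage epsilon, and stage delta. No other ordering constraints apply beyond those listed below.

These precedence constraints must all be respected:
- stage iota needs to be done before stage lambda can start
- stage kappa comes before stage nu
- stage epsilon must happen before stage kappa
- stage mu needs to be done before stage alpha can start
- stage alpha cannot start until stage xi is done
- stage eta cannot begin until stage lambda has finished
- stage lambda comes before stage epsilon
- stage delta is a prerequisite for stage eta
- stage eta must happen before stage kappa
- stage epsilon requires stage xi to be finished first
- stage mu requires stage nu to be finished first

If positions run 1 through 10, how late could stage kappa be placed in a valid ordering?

Following every chain forward from stage kappa, the stages that must come later are stage nu, stage alpha, stage mu — 3 of them.
So at least 3 stages follow stage kappa, putting stage kappa no later than position 7. That position is achievable by scheduling everything else first.

7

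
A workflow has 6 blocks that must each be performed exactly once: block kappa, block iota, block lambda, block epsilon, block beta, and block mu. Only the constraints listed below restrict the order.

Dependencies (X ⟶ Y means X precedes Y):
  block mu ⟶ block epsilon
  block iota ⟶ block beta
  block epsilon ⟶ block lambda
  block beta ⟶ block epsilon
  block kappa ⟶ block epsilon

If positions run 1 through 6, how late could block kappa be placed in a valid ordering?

4

Following every chain forward from block kappa, the blocks that must come later are block lambda, block epsilon — 2 of them.
With 2 mandatory successors out of 6 blocks total, the latest slot for block kappa is 6−2 = 4, and it's reachable by doing all non-successors before block kappa.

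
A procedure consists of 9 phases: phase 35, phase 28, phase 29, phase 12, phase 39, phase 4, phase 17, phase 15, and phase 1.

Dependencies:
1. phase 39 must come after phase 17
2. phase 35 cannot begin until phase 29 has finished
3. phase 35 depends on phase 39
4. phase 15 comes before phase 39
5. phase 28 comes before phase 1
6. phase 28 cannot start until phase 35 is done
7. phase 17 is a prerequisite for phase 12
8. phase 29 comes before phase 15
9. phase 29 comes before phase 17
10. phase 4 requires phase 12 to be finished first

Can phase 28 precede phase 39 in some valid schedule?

There is a dependency chain phase 39 → phase 35 → phase 28, so phase 28 always comes after phase 39.
So no valid ordering can have phase 28 before phase 39.

No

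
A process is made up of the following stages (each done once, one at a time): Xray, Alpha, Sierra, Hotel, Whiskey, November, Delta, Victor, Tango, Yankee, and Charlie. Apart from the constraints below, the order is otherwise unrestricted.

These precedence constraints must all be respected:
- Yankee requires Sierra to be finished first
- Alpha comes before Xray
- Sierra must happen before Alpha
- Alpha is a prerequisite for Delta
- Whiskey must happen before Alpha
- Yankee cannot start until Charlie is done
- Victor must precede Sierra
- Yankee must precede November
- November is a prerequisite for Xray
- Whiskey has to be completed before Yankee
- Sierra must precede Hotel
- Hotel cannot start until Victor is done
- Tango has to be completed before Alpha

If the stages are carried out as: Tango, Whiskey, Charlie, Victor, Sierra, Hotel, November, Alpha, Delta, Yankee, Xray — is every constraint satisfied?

No

In the proposed order, November appears before Yankee.
But one of the constraints requires Yankee before November, so this ordering violates it.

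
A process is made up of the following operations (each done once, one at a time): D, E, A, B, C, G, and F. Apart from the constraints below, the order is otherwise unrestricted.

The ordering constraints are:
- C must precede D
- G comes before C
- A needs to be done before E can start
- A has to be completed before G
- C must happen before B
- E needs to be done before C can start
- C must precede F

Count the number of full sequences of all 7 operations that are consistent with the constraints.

12

Only A has no prerequisites, so it must go first.
Counting all ways to extend the partial order to a total order gives 12.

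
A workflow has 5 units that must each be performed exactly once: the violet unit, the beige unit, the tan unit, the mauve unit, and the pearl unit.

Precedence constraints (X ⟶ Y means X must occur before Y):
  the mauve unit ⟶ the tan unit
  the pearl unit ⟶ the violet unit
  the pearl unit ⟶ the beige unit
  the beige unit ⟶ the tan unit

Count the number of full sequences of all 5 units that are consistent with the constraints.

11

The units with no prerequisites are the mauve unit, the pearl unit; any of them can be placed first.
Systematically extending each partial ordering one unit at a time and counting, there are 11 complete orderings.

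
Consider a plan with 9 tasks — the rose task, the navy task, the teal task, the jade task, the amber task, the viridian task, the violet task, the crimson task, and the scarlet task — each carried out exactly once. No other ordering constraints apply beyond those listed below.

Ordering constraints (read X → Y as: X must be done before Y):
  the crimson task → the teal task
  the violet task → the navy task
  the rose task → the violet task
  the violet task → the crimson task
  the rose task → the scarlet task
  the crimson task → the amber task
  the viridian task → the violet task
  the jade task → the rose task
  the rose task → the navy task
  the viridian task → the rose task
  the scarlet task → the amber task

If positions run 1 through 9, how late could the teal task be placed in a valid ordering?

9

The teal task has no required successors, so nothing stops it from going last (position 9).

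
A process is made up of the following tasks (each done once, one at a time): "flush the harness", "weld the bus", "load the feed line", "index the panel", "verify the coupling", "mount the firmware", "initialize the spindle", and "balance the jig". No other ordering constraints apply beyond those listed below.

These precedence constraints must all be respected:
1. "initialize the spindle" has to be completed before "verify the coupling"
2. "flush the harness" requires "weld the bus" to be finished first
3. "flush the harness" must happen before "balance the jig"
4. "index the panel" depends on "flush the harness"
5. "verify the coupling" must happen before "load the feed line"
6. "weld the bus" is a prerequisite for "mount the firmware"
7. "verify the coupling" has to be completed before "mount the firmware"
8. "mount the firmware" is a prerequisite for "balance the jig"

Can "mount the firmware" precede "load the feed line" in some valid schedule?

Nothing in the constraints forces "load the feed line" before "mount the firmware" — there is no chain from "load the feed line" to "mount the firmware".
That means at least one valid schedule has "mount the firmware" before "load the feed line".

Yes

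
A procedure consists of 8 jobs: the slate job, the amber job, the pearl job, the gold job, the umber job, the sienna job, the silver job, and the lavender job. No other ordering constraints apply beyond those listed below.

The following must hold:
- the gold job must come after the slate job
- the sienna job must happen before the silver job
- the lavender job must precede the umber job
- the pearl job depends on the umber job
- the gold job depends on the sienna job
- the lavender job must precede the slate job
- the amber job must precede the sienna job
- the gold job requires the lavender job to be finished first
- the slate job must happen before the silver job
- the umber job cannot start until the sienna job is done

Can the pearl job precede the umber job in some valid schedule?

No

The constraints give a chain the umber job → the pearl job, which forces the umber job before the pearl job.
So no valid ordering can have the pearl job before the umber job.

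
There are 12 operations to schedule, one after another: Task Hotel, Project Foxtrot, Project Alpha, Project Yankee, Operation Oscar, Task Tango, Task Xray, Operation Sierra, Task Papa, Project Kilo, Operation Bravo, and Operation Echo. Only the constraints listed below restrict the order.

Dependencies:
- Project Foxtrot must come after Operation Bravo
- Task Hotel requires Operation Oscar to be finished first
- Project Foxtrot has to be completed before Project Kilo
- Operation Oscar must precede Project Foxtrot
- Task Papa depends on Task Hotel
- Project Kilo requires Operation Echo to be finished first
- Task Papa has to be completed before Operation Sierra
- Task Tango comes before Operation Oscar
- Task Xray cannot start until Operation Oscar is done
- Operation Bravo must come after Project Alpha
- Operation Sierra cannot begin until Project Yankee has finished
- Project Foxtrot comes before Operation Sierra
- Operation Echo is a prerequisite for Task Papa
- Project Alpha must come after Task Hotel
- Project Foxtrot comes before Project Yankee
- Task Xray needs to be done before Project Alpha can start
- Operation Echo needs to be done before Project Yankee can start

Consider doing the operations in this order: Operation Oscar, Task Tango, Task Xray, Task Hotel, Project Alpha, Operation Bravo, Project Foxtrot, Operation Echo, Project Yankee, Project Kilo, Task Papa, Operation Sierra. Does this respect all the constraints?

In the proposed order, Operation Oscar appears before Task Tango.
Since Task Tango is required before Operation Oscar, the ordering is invalid.

No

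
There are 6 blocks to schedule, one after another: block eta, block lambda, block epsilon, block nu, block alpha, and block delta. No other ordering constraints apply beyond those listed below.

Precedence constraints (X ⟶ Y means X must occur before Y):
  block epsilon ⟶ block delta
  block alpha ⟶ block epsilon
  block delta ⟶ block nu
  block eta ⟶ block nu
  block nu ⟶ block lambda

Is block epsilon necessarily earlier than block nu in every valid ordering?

Following the dependencies: block epsilon → block delta → block nu.
That forces block epsilon before block nu in every valid schedule.

Yes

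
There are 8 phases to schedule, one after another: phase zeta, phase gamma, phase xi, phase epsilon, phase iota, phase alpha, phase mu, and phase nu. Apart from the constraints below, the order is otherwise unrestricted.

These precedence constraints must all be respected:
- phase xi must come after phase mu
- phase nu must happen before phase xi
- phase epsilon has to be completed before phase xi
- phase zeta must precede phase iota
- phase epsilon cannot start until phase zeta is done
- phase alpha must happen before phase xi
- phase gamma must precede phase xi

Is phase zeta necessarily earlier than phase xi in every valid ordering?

Following the dependencies: phase zeta → phase epsilon → phase xi.
That forces phase zeta before phase xi in every valid schedule.

Yes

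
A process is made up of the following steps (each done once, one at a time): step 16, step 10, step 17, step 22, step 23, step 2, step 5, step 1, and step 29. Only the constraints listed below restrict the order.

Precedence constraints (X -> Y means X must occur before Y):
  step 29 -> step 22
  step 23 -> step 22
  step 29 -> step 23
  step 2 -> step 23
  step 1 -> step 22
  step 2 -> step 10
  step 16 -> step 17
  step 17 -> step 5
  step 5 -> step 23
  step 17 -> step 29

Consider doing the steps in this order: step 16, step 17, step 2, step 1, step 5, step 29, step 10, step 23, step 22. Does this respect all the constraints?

Yes

Going through the constraints one by one, each required predecessor appears earlier in the sequence than its dependent — e.g. step 1 (position 4) is before step 22 (position 9), as required.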